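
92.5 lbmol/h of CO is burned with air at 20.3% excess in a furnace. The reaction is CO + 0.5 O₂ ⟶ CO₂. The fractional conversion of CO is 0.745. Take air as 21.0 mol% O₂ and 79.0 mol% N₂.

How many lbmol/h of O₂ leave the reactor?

21.2 lbmol/h

Stoichiometric O₂ = 0.5 × 92.5 = 46.25 lbmol/h; O₂ fed = 46.25 × 1.203 = 55.64 lbmol/h.
N₂ fed = 55.64 × 79/21 = 209.3 lbmol/h.
Fuel reacted = 0.745 × 92.5 → ξ = 68.91 lbmol/h.
Outlet (n = n₀ + ν ξ):
  CO: 92.5 − 1(68.91) = 23.59
  O₂: 55.64 − 0.5(68.91) = 21.18
  N₂: 209.3 (inert)
  CO₂: 0 + 1(68.91) = 68.91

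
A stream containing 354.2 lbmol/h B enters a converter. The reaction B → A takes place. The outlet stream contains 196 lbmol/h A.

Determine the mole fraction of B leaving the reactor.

For A: n = n₀ + 1ξ → 196 = 0 + 1ξ, giving ξ = 196 lbmol/h.
Outlet amounts (n = n₀ + ν ξ):
  B: 354.2 − 1(196) = 158.2
  A: 0 + 1(196) = 196
Total out = 354.2 lbmol/h; y_B = 158.2 / 354.2 = 0.4466.

0.447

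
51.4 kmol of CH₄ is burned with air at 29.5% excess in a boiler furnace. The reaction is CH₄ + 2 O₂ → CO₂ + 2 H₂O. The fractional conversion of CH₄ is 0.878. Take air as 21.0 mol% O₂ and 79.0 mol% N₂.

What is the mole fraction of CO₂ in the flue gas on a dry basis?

Stoichiometric O₂ = 2 × 51.4 = 102.8 kmol; O₂ fed = 102.8 × 1.295 = 133.1 kmol.
N₂ fed = 133.1 × 79/21 = 500.8 kmol.
Fuel reacted = 0.878 × 51.4 → ξ = 45.13 kmol.
Outlet (n = n₀ + ν ξ):
  CH₄: 51.4 − 1(45.13) = 6.271
  O₂: 133.1 − 2(45.13) = 42.87
  N₂: 500.8 (inert)
  CO₂: 0 + 1(45.13) = 45.13
  H₂O: 0 + 2(45.13) = 90.26
Dry total = 595.1 kmol; y_CO₂ (dry) = 45.13 / 595.1 = 0.07584.

0.0758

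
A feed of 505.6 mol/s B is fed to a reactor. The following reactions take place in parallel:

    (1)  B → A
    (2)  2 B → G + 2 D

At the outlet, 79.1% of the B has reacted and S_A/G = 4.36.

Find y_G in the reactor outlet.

0.111

Conversion of B: B consumed = 0.791 × 505.6 = 399.9 mol/s = 1ξ₁ + 2ξ₂.
Selectivity: 1ξ₁ / (1ξ₂) = 4.36 → ξ₁ = 4.36 ξ₂.
Substitute: (1·4.36 + 2) ξ₂ = 399.9 → ξ₂ = 62.88 mol/s, ξ₁ = 274.2 mol/s.
Outlet amounts (n = n₀ + Σ ν·ξ):
  B: 505.6 − 1(274.2) − 2(62.88) = 105.7
  A: 0 + 1(274.2) = 274.2
  G: 0 + 1(62.88) = 62.88
  D: 0 + 2(62.88) = 125.8
Total out = 568.5 mol/s; y_G = 62.88 / 568.5 = 0.1106.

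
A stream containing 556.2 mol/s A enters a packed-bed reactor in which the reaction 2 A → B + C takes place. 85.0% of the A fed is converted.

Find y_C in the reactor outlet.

A reacted = 0.85 × 556.2 = 472.8 mol/s; ν_A = −2, so ξ = 472.8/2 = 236.4 mol/s.
Outlet amounts (n = n₀ + ν ξ):
  A: 556.2 − 2(236.4) = 83.43
  B: 0 + 1(236.4) = 236.4
  C: 0 + 1(236.4) = 236.4
Total out = 556.2 mol/s; y_C = 236.4 / 556.2 = 0.425.

0.425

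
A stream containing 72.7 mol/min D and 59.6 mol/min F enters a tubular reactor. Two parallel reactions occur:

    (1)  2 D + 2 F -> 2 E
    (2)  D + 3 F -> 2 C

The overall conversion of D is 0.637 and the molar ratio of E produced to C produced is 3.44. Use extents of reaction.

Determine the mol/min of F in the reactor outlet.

1.54 mol/min

Conversion of D: D consumed = 0.637 × 72.7 = 46.31 mol/min = 2ξ₁ + 1ξ₂.
Selectivity: 2ξ₁ / (2ξ₂) = 3.44 → ξ₁ = 3.44 ξ₂.
Substitute: (2·3.44 + 1) ξ₂ = 46.31 → ξ₂ = 5.877 mol/min, ξ₁ = 20.22 mol/min.
Outlet amounts (n = n₀ + Σ ν·ξ):
  D: 72.7 − 2(20.22) − 1(5.877) = 26.39
  F: 59.6 − 2(20.22) − 3(5.877) = 1.536
  E: 0 + 2(20.22) = 40.43
  C: 0 + 2(5.877) = 11.75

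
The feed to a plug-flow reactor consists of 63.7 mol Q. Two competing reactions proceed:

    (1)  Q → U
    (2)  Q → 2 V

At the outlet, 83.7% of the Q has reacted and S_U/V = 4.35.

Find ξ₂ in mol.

Conversion of Q: Q consumed = 0.837 × 63.7 = 53.32 mol = 1ξ₁ + 1ξ₂.
Selectivity: 1ξ₁ / (2ξ₂) = 4.35 → ξ₁ = 8.7 ξ₂.
Substitute: (1·8.7 + 1) ξ₂ = 53.32 → ξ₂ = 5.497 mol, ξ₁ = 47.82 mol.
Outlet amounts (n = n₀ + Σ ν·ξ):
  Q: 63.7 − 1(47.82) − 1(5.497) = 10.38
  U: 0 + 1(47.82) = 47.82
  V: 0 + 2(5.497) = 10.99

ξ₂ = 5.5 mol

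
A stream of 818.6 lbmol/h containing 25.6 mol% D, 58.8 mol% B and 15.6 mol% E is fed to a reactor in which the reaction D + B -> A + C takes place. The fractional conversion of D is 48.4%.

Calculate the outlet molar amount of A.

D reacted = 0.484 × 209.6 = 101.4 lbmol/h; ν_D = −1, so ξ = 101.4/1 = 101.4 lbmol/h.
Outlet amounts (n = n₀ + ν ξ):
  D: 209.6 − 1(101.4) = 108.1
  B: 481.3 − 1(101.4) = 379.9
  A: 0 + 1(101.4) = 101.4
  C: 0 + 1(101.4) = 101.4
  E: 127.7 (inert)

101 lbmol/h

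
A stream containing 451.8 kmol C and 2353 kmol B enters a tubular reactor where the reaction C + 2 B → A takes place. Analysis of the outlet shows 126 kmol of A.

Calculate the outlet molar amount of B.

2100 kmol

For A: n = n₀ + 1ξ → 126 = 0 + 1ξ, giving ξ = 126 kmol.
Outlet amounts (n = n₀ + ν ξ):
  C: 451.8 − 1(126) = 325.8
  B: 2353 − 2(126) = 2101
  A: 0 + 1(126) = 126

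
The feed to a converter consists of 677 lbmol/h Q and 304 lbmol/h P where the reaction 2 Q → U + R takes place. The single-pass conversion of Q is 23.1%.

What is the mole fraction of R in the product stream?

Q reacted = 0.231 × 677 = 156.4 lbmol/h; ν_Q = −2, so ξ = 156.4/2 = 78.19 lbmol/h.
Outlet amounts (n = n₀ + ν ξ):
  Q: 677 − 2(78.19) = 520.6
  U: 0 + 1(78.19) = 78.19
  R: 0 + 1(78.19) = 78.19
  P: 304 (inert)
Total out = 981 lbmol/h; y_R = 78.19 / 981 = 0.07971.

0.0797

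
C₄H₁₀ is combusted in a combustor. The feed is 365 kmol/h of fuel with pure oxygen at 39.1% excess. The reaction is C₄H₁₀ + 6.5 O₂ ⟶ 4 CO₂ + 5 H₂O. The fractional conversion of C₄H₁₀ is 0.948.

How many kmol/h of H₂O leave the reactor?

1730 kmol/h

Stoichiometric O₂ = 6.5 × 365 = 2372 kmol/h; O₂ fed = 2372 × 1.391 = 3300 kmol/h.
Fuel reacted = 0.948 × 365 → ξ = 346 kmol/h.
Outlet (n = n₀ + ν ξ):
  C₄H₁₀: 365 − 1(346) = 18.98
  O₂: 3300 − 6.5(346) = 1051
  CO₂: 0 + 4(346) = 1384
  H₂O: 0 + 5(346) = 1730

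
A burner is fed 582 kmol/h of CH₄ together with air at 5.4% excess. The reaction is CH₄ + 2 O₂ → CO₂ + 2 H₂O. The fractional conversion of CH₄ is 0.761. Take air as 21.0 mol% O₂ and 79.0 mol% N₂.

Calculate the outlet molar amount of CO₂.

Stoichiometric O₂ = 2 × 582 = 1164 kmol/h; O₂ fed = 1164 × 1.054 = 1227 kmol/h.
N₂ fed = 1227 × 79/21 = 4615 kmol/h.
Fuel reacted = 0.761 × 582 → ξ = 442.9 kmol/h.
Outlet (n = n₀ + ν ξ):
  CH₄: 582 − 1(442.9) = 139.1
  O₂: 1227 − 2(442.9) = 341.1
  N₂: 4615 (inert)
  CO₂: 0 + 1(442.9) = 442.9
  H₂O: 0 + 2(442.9) = 885.8

443 kmol/h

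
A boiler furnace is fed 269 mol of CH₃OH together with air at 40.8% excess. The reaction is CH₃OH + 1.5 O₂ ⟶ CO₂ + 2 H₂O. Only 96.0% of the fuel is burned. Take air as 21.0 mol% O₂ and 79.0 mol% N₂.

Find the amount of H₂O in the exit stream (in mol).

516 mol

Stoichiometric O₂ = 1.5 × 269 = 403.5 mol; O₂ fed = 403.5 × 1.408 = 568.1 mol.
N₂ fed = 568.1 × 79/21 = 2137 mol.
Fuel reacted = 0.96 × 269 → ξ = 258.2 mol.
Outlet (n = n₀ + ν ξ):
  CH₃OH: 269 − 1(258.2) = 10.76
  O₂: 568.1 − 1.5(258.2) = 180.8
  N₂: 2137 (inert)
  CO₂: 0 + 1(258.2) = 258.2
  H₂O: 0 + 2(258.2) = 516.5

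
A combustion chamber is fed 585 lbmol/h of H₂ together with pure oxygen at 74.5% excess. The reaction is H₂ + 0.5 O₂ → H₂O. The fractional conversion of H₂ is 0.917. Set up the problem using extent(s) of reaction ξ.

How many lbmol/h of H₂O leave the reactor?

Stoichiometric O₂ = 0.5 × 585 = 292.5 lbmol/h; O₂ fed = 292.5 × 1.745 = 510.4 lbmol/h.
Fuel reacted = 0.917 × 585 → ξ = 536.4 lbmol/h.
Outlet (n = n₀ + ν ξ):
  H₂: 585 − 1(536.4) = 48.55
  O₂: 510.4 − 0.5(536.4) = 242.2
  H₂O: 0 + 1(536.4) = 536.4

536 lbmol/h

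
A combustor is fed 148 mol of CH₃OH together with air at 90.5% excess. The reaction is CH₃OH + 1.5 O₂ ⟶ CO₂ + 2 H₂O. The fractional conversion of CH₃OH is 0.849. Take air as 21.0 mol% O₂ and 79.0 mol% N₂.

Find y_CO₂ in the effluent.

Stoichiometric O₂ = 1.5 × 148 = 222 mol; O₂ fed = 222 × 1.905 = 422.9 mol.
N₂ fed = 422.9 × 79/21 = 1591 mol.
Fuel reacted = 0.849 × 148 → ξ = 125.7 mol.
Outlet (n = n₀ + ν ξ):
  CH₃OH: 148 − 1(125.7) = 22.35
  O₂: 422.9 − 1.5(125.7) = 234.4
  N₂: 1591 (inert)
  CO₂: 0 + 1(125.7) = 125.7
  H₂O: 0 + 2(125.7) = 251.3
Total out = 2225 mol; y_CO₂ = 125.7 / 2225 = 0.05648.

0.0565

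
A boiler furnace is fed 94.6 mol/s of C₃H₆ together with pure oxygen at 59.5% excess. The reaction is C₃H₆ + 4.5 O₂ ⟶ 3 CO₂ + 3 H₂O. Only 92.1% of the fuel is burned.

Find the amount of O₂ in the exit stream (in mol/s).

287 mol/s

Stoichiometric O₂ = 4.5 × 94.6 = 425.7 mol/s; O₂ fed = 425.7 × 1.595 = 679 mol/s.
Fuel reacted = 0.921 × 94.6 → ξ = 87.13 mol/s.
Outlet (n = n₀ + ν ξ):
  C₃H₆: 94.6 − 1(87.13) = 7.473
  O₂: 679 − 4.5(87.13) = 286.9
  CO₂: 0 + 3(87.13) = 261.4
  H₂O: 0 + 3(87.13) = 261.4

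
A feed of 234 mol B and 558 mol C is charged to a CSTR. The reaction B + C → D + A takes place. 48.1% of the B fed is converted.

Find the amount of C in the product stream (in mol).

B reacted = 0.481 × 234 = 112.6 mol; ν_B = −1, so ξ = 112.6/1 = 112.6 mol.
Outlet amounts (n = n₀ + ν ξ):
  B: 234 − 1(112.6) = 121.4
  C: 558 − 1(112.6) = 445.4
  D: 0 + 1(112.6) = 112.6
  A: 0 + 1(112.6) = 112.6

445 mol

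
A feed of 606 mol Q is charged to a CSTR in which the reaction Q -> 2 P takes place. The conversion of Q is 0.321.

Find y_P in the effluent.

0.486

Q reacted = 0.321 × 606 = 194.5 mol; ν_Q = −1, so ξ = 194.5/1 = 194.5 mol.
Outlet amounts (n = n₀ + ν ξ):
  Q: 606 − 1(194.5) = 411.5
  P: 0 + 2(194.5) = 389.1
Total out = 800.5 mol; y_P = 389.1 / 800.5 = 0.486.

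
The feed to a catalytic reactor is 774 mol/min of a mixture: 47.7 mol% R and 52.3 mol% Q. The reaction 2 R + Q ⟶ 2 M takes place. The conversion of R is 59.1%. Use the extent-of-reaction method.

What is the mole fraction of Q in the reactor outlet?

R reacted = 0.591 × 369.2 = 218.2 mol/min; ν_R = −2, so ξ = 218.2/2 = 109.1 mol/min.
Outlet amounts (n = n₀ + ν ξ):
  R: 369.2 − 2(109.1) = 151
  Q: 404.8 − 1(109.1) = 295.7
  M: 0 + 2(109.1) = 218.2
Total out = 664.9 mol/min; y_Q = 295.7 / 664.9 = 0.4447.

0.445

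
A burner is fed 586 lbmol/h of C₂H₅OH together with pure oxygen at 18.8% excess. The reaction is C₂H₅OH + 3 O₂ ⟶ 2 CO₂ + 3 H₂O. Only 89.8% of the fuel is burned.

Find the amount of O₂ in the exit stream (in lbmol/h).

Stoichiometric O₂ = 3 × 586 = 1758 lbmol/h; O₂ fed = 1758 × 1.188 = 2089 lbmol/h.
Fuel reacted = 0.898 × 586 → ξ = 526.2 lbmol/h.
Outlet (n = n₀ + ν ξ):
  C₂H₅OH: 586 − 1(526.2) = 59.77
  O₂: 2089 − 3(526.2) = 509.8
  CO₂: 0 + 2(526.2) = 1052
  H₂O: 0 + 3(526.2) = 1579

510 lbmol/h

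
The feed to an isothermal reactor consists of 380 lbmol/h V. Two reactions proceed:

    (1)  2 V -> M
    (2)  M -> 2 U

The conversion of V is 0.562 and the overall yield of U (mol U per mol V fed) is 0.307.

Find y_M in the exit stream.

0.146

Conversion of V: V consumed = 2ξ₁ = 0.562 × 380 → ξ₁ = 106.8 lbmol/h.
Yield of U: 2ξ₂ / 380 = 0.307 → ξ₂ = 58.33 lbmol/h.
Outlet amounts (n = n₀ + Σ ν·ξ):
  V: 380 − 2(106.8) = 166.4
  M: 0 + 1(106.8) − 1(58.33) = 48.45
  U: 0 + 2(58.33) = 116.7
Total out = 331.5 lbmol/h; y_M = 48.45 / 331.5 = 0.1461.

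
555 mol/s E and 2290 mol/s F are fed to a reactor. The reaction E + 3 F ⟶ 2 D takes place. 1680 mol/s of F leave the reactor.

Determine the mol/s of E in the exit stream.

For F: n = n₀ − 3ξ → 1680 = 2290 − 3ξ, giving ξ = 203.3 mol/s.
Outlet amounts (n = n₀ + ν ξ):
  E: 555 − 1(203.3) = 351.7
  F: 2290 − 3(203.3) = 1680
  D: 0 + 2(203.3) = 406.7

352 mol/s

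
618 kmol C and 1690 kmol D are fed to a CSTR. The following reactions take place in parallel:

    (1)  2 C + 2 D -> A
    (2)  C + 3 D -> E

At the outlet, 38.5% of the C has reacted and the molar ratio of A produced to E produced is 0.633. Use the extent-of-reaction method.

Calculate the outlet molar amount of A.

66.5 kmol

Conversion of C: C consumed = 0.385 × 618 = 237.9 kmol = 2ξ₁ + 1ξ₂.
Selectivity: 1ξ₁ / (1ξ₂) = 0.633 → ξ₁ = 0.633 ξ₂.
Substitute: (2·0.633 + 1) ξ₂ = 237.9 → ξ₂ = 105 kmol, ξ₁ = 66.47 kmol.
Outlet amounts (n = n₀ + Σ ν·ξ):
  C: 618 − 2(66.47) − 1(105) = 380.1
  D: 1690 − 2(66.47) − 3(105) = 1242
  A: 0 + 1(66.47) = 66.47
  E: 0 + 1(105) = 105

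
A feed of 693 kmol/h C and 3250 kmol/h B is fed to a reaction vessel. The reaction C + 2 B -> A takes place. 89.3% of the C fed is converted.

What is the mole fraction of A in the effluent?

0.229

C reacted = 0.893 × 693 = 618.8 kmol/h; ν_C = −1, so ξ = 618.8/1 = 618.8 kmol/h.
Outlet amounts (n = n₀ + ν ξ):
  C: 693 − 1(618.8) = 74.15
  B: 3250 − 2(618.8) = 2012
  A: 0 + 1(618.8) = 618.8
Total out = 2705 kmol/h; y_A = 618.8 / 2705 = 0.2288.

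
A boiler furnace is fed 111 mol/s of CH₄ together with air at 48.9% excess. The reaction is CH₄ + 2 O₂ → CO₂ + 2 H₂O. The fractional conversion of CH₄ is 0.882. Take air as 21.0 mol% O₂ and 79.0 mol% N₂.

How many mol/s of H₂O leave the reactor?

Stoichiometric O₂ = 2 × 111 = 222 mol/s; O₂ fed = 222 × 1.489 = 330.6 mol/s.
N₂ fed = 330.6 × 79/21 = 1244 mol/s.
Fuel reacted = 0.882 × 111 → ξ = 97.9 mol/s.
Outlet (n = n₀ + ν ξ):
  CH₄: 111 − 1(97.9) = 13.1
  O₂: 330.6 − 2(97.9) = 134.8
  N₂: 1244 (inert)
  CO₂: 0 + 1(97.9) = 97.9
  H₂O: 0 + 2(97.9) = 195.8

196 mol/s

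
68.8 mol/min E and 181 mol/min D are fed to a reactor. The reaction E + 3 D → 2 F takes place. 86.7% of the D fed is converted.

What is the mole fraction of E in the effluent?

0.114

D reacted = 0.867 × 181 = 156.9 mol/min; ν_D = −3, so ξ = 156.9/3 = 52.31 mol/min.
Outlet amounts (n = n₀ + ν ξ):
  E: 68.8 − 1(52.31) = 16.49
  D: 181 − 3(52.31) = 24.07
  F: 0 + 2(52.31) = 104.6
Total out = 145.2 mol/min; y_E = 16.49 / 145.2 = 0.1136.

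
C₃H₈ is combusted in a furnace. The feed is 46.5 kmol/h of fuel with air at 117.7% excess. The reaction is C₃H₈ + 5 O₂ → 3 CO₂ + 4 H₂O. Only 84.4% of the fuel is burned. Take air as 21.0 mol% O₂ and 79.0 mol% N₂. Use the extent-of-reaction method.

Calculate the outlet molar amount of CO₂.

Stoichiometric O₂ = 5 × 46.5 = 232.5 kmol/h; O₂ fed = 232.5 × 2.177 = 506.2 kmol/h.
N₂ fed = 506.2 × 79/21 = 1904 kmol/h.
Fuel reacted = 0.844 × 46.5 → ξ = 39.25 kmol/h.
Outlet (n = n₀ + ν ξ):
  C₃H₈: 46.5 − 1(39.25) = 7.254
  O₂: 506.2 − 5(39.25) = 309.9
  N₂: 1904 (inert)
  CO₂: 0 + 3(39.25) = 117.7
  H₂O: 0 + 4(39.25) = 157

118 kmol/h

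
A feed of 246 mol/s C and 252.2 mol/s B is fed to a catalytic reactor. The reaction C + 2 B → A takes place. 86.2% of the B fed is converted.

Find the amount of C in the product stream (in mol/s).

137 mol/s

B reacted = 0.862 × 252.2 = 217.4 mol/s; ν_B = −2, so ξ = 217.4/2 = 108.7 mol/s.
Outlet amounts (n = n₀ + ν ξ):
  C: 246 − 1(108.7) = 137.3
  B: 252.2 − 2(108.7) = 34.8
  A: 0 + 1(108.7) = 108.7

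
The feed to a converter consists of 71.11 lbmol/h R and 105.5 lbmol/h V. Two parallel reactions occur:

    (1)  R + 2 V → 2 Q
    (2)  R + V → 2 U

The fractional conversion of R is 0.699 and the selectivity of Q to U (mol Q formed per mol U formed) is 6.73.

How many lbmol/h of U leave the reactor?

12.9 lbmol/h

Conversion of R: R consumed = 0.699 × 71.11 = 49.71 lbmol/h = 1ξ₁ + 1ξ₂.
Selectivity: 2ξ₁ / (2ξ₂) = 6.73 → ξ₁ = 6.73 ξ₂.
Substitute: (1·6.73 + 1) ξ₂ = 49.71 → ξ₂ = 6.43 lbmol/h, ξ₁ = 43.28 lbmol/h.
Outlet amounts (n = n₀ + Σ ν·ξ):
  R: 71.11 − 1(43.28) − 1(6.43) = 21.4
  V: 105.5 − 2(43.28) − 1(6.43) = 12.52
  Q: 0 + 2(43.28) = 86.55
  U: 0 + 2(6.43) = 12.86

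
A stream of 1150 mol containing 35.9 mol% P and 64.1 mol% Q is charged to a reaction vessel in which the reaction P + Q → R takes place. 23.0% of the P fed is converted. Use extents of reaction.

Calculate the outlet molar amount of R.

P reacted = 0.23 × 412.9 = 94.96 mol; ν_P = −1, so ξ = 94.96/1 = 94.96 mol.
Outlet amounts (n = n₀ + ν ξ):
  P: 412.9 − 1(94.96) = 317.9
  Q: 737.1 − 1(94.96) = 642.2
  R: 0 + 1(94.96) = 94.96

95 mol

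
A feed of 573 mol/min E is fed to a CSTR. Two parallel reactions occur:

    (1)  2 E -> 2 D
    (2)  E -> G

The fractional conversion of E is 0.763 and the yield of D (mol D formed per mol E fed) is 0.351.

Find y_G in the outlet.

0.412

Yield of D: 2ξ₁ / 573 = 0.351 → ξ₁ = 100.6 mol/min.
Conversion of E: 2ξ₁ + 1ξ₂ = 0.763 × 573 = 437.2 → ξ₂ = 236.1 mol/min.
Outlet amounts (n = n₀ + Σ ν·ξ):
  E: 573 − 2(100.6) − 1(236.1) = 135.8
  D: 0 + 2(100.6) = 201.1
  G: 0 + 1(236.1) = 236.1
Total out = 573 mol/min; y_G = 236.1 / 573 = 0.412.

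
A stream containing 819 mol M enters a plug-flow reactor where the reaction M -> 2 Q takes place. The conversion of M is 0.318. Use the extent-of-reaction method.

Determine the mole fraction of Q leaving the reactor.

0.483

M reacted = 0.318 × 819 = 260.4 mol; ν_M = −1, so ξ = 260.4/1 = 260.4 mol.
Outlet amounts (n = n₀ + ν ξ):
  M: 819 − 1(260.4) = 558.6
  Q: 0 + 2(260.4) = 520.9
Total out = 1079 mol; y_Q = 520.9 / 1079 = 0.4825.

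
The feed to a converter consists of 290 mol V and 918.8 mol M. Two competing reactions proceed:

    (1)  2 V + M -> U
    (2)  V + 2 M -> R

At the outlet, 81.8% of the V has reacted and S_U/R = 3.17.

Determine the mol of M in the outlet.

752 mol

Conversion of V: V consumed = 0.818 × 290 = 237.2 mol = 2ξ₁ + 1ξ₂.
Selectivity: 1ξ₁ / (1ξ₂) = 3.17 → ξ₁ = 3.17 ξ₂.
Substitute: (2·3.17 + 1) ξ₂ = 237.2 → ξ₂ = 32.32 mol, ξ₁ = 102.5 mol.
Outlet amounts (n = n₀ + Σ ν·ξ):
  V: 290 − 2(102.5) − 1(32.32) = 52.78
  M: 918.8 − 1(102.5) − 2(32.32) = 751.7
  U: 0 + 1(102.5) = 102.5
  R: 0 + 1(32.32) = 32.32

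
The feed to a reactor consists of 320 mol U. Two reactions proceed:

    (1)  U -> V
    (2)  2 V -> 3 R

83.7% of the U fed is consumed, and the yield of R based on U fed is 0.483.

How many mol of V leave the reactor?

Conversion of U: U consumed = 1ξ₁ = 0.837 × 320 → ξ₁ = 267.8 mol.
Yield of R: 3ξ₂ / 320 = 0.483 → ξ₂ = 51.52 mol.
Outlet amounts (n = n₀ + Σ ν·ξ):
  U: 320 − 1(267.8) = 52.16
  V: 0 + 1(267.8) − 2(51.52) = 164.8
  R: 0 + 3(51.52) = 154.6

165 mol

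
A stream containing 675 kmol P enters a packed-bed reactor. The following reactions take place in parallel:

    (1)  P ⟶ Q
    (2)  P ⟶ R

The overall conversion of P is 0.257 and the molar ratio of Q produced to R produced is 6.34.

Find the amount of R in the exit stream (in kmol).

Conversion of P: P consumed = 0.257 × 675 = 173.5 kmol = 1ξ₁ + 1ξ₂.
Selectivity: 1ξ₁ / (1ξ₂) = 6.34 → ξ₁ = 6.34 ξ₂.
Substitute: (1·6.34 + 1) ξ₂ = 173.5 → ξ₂ = 23.63 kmol, ξ₁ = 149.8 kmol.
Outlet amounts (n = n₀ + Σ ν·ξ):
  P: 675 − 1(149.8) − 1(23.63) = 501.5
  Q: 0 + 1(149.8) = 149.8
  R: 0 + 1(23.63) = 23.63

23.6 kmol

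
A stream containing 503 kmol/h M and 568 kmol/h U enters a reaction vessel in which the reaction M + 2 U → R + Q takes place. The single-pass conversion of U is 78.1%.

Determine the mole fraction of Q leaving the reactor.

U reacted = 0.781 × 568 = 443.6 kmol/h; ν_U = −2, so ξ = 443.6/2 = 221.8 kmol/h.
Outlet amounts (n = n₀ + ν ξ):
  M: 503 − 1(221.8) = 281.2
  U: 568 − 2(221.8) = 124.4
  R: 0 + 1(221.8) = 221.8
  Q: 0 + 1(221.8) = 221.8
Total out = 849.2 kmol/h; y_Q = 221.8 / 849.2 = 0.2612.

0.261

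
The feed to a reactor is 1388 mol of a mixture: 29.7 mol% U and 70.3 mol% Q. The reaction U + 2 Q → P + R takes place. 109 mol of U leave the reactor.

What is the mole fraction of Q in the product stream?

0.34

For U: n = n₀ − 1ξ → 109 = 412.2 − 1ξ, giving ξ = 303.2 mol.
Outlet amounts (n = n₀ + ν ξ):
  U: 412.2 − 1(303.2) = 109
  Q: 975.8 − 2(303.2) = 369.3
  P: 0 + 1(303.2) = 303.2
  R: 0 + 1(303.2) = 303.2
Total out = 1085 mol; y_Q = 369.3 / 1085 = 0.3404.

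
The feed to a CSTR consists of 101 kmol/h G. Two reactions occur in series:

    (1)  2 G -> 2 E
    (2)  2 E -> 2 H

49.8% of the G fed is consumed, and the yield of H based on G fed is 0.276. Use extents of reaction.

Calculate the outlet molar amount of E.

22.4 kmol/h

Conversion of G: G consumed = 2ξ₁ = 0.498 × 101 → ξ₁ = 25.15 kmol/h.
Yield of H: 2ξ₂ / 101 = 0.276 → ξ₂ = 13.94 kmol/h.
Outlet amounts (n = n₀ + Σ ν·ξ):
  G: 101 − 2(25.15) = 50.7
  E: 0 + 2(25.15) − 2(13.94) = 22.42
  H: 0 + 2(13.94) = 27.88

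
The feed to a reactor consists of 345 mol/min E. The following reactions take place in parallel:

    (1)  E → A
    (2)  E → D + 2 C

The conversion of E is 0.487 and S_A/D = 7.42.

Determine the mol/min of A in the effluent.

148 mol/min

Conversion of E: E consumed = 0.487 × 345 = 168 mol/min = 1ξ₁ + 1ξ₂.
Selectivity: 1ξ₁ / (1ξ₂) = 7.42 → ξ₁ = 7.42 ξ₂.
Substitute: (1·7.42 + 1) ξ₂ = 168 → ξ₂ = 19.95 mol/min, ξ₁ = 148.1 mol/min.
Outlet amounts (n = n₀ + Σ ν·ξ):
  E: 345 − 1(148.1) − 1(19.95) = 177
  A: 0 + 1(148.1) = 148.1
  D: 0 + 1(19.95) = 19.95
  C: 0 + 2(19.95) = 39.91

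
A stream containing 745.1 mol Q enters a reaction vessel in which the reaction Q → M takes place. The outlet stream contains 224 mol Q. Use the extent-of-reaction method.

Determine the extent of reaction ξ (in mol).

ξ = 521 mol

For Q: n = n₀ − 1ξ → 224 = 745.1 − 1ξ, giving ξ = 521.1 mol.
Outlet amounts (n = n₀ + ν ξ):
  Q: 745.1 − 1(521.1) = 224
  M: 0 + 1(521.1) = 521.1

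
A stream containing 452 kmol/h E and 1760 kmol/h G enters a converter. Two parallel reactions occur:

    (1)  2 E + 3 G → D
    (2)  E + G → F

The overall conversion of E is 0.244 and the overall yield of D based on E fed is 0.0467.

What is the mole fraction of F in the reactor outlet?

0.0331

Yield of D: 1ξ₁ / 452 = 0.0467 → ξ₁ = 21.11 kmol/h.
Conversion of E: 2ξ₁ + 1ξ₂ = 0.244 × 452 = 110.3 → ξ₂ = 68.07 kmol/h.
Outlet amounts (n = n₀ + Σ ν·ξ):
  E: 452 − 2(21.11) − 1(68.07) = 341.7
  G: 1760 − 3(21.11) − 1(68.07) = 1629
  D: 0 + 1(21.11) = 21.11
  F: 0 + 1(68.07) = 68.07
Total out = 2059 kmol/h; y_F = 68.07 / 2059 = 0.03305.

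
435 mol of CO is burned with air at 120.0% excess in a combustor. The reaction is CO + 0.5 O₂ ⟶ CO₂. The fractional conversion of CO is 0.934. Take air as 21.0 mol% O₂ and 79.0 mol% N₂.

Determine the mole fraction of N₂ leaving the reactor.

Stoichiometric O₂ = 0.5 × 435 = 217.5 mol; O₂ fed = 217.5 × 2.200 = 478.5 mol.
N₂ fed = 478.5 × 79/21 = 1800 mol.
Fuel reacted = 0.934 × 435 → ξ = 406.3 mol.
Outlet (n = n₀ + ν ξ):
  CO: 435 − 1(406.3) = 28.71
  O₂: 478.5 − 0.5(406.3) = 275.4
  N₂: 1800 (inert)
  CO₂: 0 + 1(406.3) = 406.3
Total out = 2510 mol; y_N₂ = 1800 / 2510 = 0.717.

0.717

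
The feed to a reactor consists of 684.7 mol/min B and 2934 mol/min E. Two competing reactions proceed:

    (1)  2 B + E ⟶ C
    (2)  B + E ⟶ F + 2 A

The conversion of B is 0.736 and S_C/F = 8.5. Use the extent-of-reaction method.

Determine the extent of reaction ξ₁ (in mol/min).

ξ₁ = 238 mol/min

Conversion of B: B consumed = 0.736 × 684.7 = 503.9 mol/min = 2ξ₁ + 1ξ₂.
Selectivity: 1ξ₁ / (1ξ₂) = 8.5 → ξ₁ = 8.5 ξ₂.
Substitute: (2·8.5 + 1) ξ₂ = 503.9 → ξ₂ = 28 mol/min, ξ₁ = 238 mol/min.
Outlet amounts (n = n₀ + Σ ν·ξ):
  B: 684.7 − 2(238) − 1(28) = 180.8
  E: 2934 − 1(238) − 1(28) = 2668
  C: 0 + 1(238) = 238
  F: 0 + 1(28) = 28
  A: 0 + 2(28) = 55.99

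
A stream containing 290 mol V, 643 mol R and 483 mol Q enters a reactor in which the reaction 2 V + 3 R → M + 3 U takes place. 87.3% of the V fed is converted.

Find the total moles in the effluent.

1290 mol

V reacted = 0.873 × 290 = 253.2 mol; ν_V = −2, so ξ = 253.2/2 = 126.6 mol.
Outlet amounts (n = n₀ + ν ξ):
  V: 290 − 2(126.6) = 36.83
  R: 643 − 3(126.6) = 263.2
  M: 0 + 1(126.6) = 126.6
  U: 0 + 3(126.6) = 379.8
  Q: 483 (inert)
Total out = 36.83 + 263.2 + 126.6 + 379.8 + 483 = 1289 mol.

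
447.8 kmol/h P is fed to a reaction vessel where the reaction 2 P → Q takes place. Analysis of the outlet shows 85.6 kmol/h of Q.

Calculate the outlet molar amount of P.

For Q: n = n₀ + 1ξ → 85.6 = 0 + 1ξ, giving ξ = 85.6 kmol/h.
Outlet amounts (n = n₀ + ν ξ):
  P: 447.8 − 2(85.6) = 276.6
  Q: 0 + 1(85.6) = 85.6

277 kmol/h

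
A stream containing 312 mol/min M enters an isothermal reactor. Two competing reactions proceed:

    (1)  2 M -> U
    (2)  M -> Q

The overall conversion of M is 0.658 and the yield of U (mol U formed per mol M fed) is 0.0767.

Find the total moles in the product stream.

Yield of U: 1ξ₁ / 312 = 0.0767 → ξ₁ = 23.93 mol/min.
Conversion of M: 2ξ₁ + 1ξ₂ = 0.658 × 312 = 205.3 → ξ₂ = 157.4 mol/min.
Outlet amounts (n = n₀ + Σ ν·ξ):
  M: 312 − 2(23.93) − 1(157.4) = 106.7
  U: 0 + 1(23.93) = 23.93
  Q: 0 + 1(157.4) = 157.4
Total out = 106.7 + 23.93 + 157.4 = 288.1 mol/min.

288 mol/min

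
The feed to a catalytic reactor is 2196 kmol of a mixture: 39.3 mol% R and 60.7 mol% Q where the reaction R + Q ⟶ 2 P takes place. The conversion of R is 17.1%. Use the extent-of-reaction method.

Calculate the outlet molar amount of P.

R reacted = 0.171 × 863 = 147.6 kmol; ν_R = −1, so ξ = 147.6/1 = 147.6 kmol.
Outlet amounts (n = n₀ + ν ξ):
  R: 863 − 1(147.6) = 715.5
  Q: 1333 − 1(147.6) = 1185
  P: 0 + 2(147.6) = 295.2

295 kmol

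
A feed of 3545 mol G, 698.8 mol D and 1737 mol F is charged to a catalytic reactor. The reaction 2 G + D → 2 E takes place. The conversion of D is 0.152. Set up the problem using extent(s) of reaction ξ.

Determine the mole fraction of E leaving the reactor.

0.0362

D reacted = 0.152 × 698.8 = 106.2 mol; ν_D = −1, so ξ = 106.2/1 = 106.2 mol.
Outlet amounts (n = n₀ + ν ξ):
  G: 3545 − 2(106.2) = 3333
  D: 698.8 − 1(106.2) = 592.6
  E: 0 + 2(106.2) = 212.4
  F: 1737 (inert)
Total out = 5875 mol; y_E = 212.4 / 5875 = 0.03616.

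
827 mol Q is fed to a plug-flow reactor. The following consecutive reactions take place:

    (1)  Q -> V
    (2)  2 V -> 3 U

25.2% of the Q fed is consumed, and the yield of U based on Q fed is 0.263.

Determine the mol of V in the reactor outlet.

63.4 mol

Conversion of Q: Q consumed = 1ξ₁ = 0.252 × 827 → ξ₁ = 208.4 mol.
Yield of U: 3ξ₂ / 827 = 0.263 → ξ₂ = 72.5 mol.
Outlet amounts (n = n₀ + Σ ν·ξ):
  Q: 827 − 1(208.4) = 618.6
  V: 0 + 1(208.4) − 2(72.5) = 63.4
  U: 0 + 3(72.5) = 217.5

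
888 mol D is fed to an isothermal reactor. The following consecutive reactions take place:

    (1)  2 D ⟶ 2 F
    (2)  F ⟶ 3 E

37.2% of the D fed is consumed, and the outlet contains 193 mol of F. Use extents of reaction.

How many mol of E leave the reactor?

412 mol

Conversion of D: D consumed = 2ξ₁ = 0.372 × 888 → ξ₁ = 165.2 mol.
F balance: n_F = 0 + 2ξ₁ − 1ξ₂ = 193 → ξ₂ = (2·165.2 − 193)/1 = 137.3 mol.
Outlet amounts (n = n₀ + Σ ν·ξ):
  D: 888 − 2(165.2) = 557.7
  F: 0 + 2(165.2) − 1(137.3) = 193
  E: 0 + 3(137.3) = 412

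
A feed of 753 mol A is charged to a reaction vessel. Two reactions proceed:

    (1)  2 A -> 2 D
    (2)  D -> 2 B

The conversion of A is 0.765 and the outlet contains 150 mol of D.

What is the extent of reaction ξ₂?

ξ₂ = 426 mol

Conversion of A: A consumed = 2ξ₁ = 0.765 × 753 → ξ₁ = 288 mol.
D balance: n_D = 0 + 2ξ₁ − 1ξ₂ = 150 → ξ₂ = (2·288 − 150)/1 = 426 mol.
Outlet amounts (n = n₀ + Σ ν·ξ):
  A: 753 − 2(288) = 177
  D: 0 + 2(288) − 1(426) = 150
  B: 0 + 2(426) = 852.1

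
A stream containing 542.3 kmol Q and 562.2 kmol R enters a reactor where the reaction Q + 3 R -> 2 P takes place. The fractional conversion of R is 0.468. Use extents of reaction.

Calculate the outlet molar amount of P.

R reacted = 0.468 × 562.2 = 263.1 kmol; ν_R = −3, so ξ = 263.1/3 = 87.7 kmol.
Outlet amounts (n = n₀ + ν ξ):
  Q: 542.3 − 1(87.7) = 454.6
  R: 562.2 − 3(87.7) = 299.1
  P: 0 + 2(87.7) = 175.4

175 kmol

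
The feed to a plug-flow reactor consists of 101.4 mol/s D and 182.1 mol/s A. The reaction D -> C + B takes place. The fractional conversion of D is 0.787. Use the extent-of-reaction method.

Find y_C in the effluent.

D reacted = 0.787 × 101.4 = 79.8 mol/s; ν_D = −1, so ξ = 79.8/1 = 79.8 mol/s.
Outlet amounts (n = n₀ + ν ξ):
  D: 101.4 − 1(79.8) = 21.6
  C: 0 + 1(79.8) = 79.8
  B: 0 + 1(79.8) = 79.8
  A: 182.1 (inert)
Total out = 363.3 mol/s; y_C = 79.8 / 363.3 = 0.2197.

0.22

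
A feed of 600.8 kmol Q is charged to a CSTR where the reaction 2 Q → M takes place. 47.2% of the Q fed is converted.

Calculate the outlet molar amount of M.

142 kmol

Q reacted = 0.472 × 600.8 = 283.6 kmol; ν_Q = −2, so ξ = 283.6/2 = 141.8 kmol.
Outlet amounts (n = n₀ + ν ξ):
  Q: 600.8 − 2(141.8) = 317.2
  M: 0 + 1(141.8) = 141.8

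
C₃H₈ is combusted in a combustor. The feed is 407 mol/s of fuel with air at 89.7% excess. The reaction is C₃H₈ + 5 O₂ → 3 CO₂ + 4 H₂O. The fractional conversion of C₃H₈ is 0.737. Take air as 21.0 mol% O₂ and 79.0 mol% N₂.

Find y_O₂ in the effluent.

0.124

Stoichiometric O₂ = 5 × 407 = 2035 mol/s; O₂ fed = 2035 × 1.897 = 3860 mol/s.
N₂ fed = 3860 × 79/21 = 14520 mol/s.
Fuel reacted = 0.737 × 407 → ξ = 300 mol/s.
Outlet (n = n₀ + ν ξ):
  C₃H₈: 407 − 1(300) = 107
  O₂: 3860 − 5(300) = 2361
  N₂: 14520 (inert)
  CO₂: 0 + 3(300) = 899.9
  H₂O: 0 + 4(300) = 1200
Total out = 19090 mol/s; y_O₂ = 2361 / 19090 = 0.1237.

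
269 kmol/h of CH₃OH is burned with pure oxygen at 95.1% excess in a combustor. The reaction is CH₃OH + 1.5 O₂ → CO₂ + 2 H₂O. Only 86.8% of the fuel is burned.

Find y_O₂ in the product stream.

Stoichiometric O₂ = 1.5 × 269 = 403.5 kmol/h; O₂ fed = 403.5 × 1.951 = 787.2 kmol/h.
Fuel reacted = 0.868 × 269 → ξ = 233.5 kmol/h.
Outlet (n = n₀ + ν ξ):
  CH₃OH: 269 − 1(233.5) = 35.51
  O₂: 787.2 − 1.5(233.5) = 437
  CO₂: 0 + 1(233.5) = 233.5
  H₂O: 0 + 2(233.5) = 467
Total out = 1173 kmol/h; y_O₂ = 437 / 1173 = 0.3725.

0.373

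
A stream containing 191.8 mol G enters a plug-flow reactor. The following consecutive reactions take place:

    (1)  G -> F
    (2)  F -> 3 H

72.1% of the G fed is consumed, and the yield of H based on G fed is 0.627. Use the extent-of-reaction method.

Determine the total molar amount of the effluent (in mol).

Conversion of G: G consumed = 1ξ₁ = 0.721 × 191.8 → ξ₁ = 138.3 mol.
Yield of H: 3ξ₂ / 191.8 = 0.627 → ξ₂ = 40.09 mol.
Outlet amounts (n = n₀ + Σ ν·ξ):
  G: 191.8 − 1(138.3) = 53.51
  F: 0 + 1(138.3) − 1(40.09) = 98.2
  H: 0 + 3(40.09) = 120.3
Total out = 53.51 + 98.2 + 120.3 = 272 mol.

272 mol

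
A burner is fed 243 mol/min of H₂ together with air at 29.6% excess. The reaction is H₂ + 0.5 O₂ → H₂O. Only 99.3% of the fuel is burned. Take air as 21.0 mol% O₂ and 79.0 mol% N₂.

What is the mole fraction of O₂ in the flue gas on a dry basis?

0.0584

Stoichiometric O₂ = 0.5 × 243 = 121.5 mol/min; O₂ fed = 121.5 × 1.296 = 157.5 mol/min.
N₂ fed = 157.5 × 79/21 = 592.4 mol/min.
Fuel reacted = 0.993 × 243 → ξ = 241.3 mol/min.
Outlet (n = n₀ + ν ξ):
  H₂: 243 − 1(241.3) = 1.701
  O₂: 157.5 − 0.5(241.3) = 36.81
  N₂: 592.4 (inert)
  H₂O: 0 + 1(241.3) = 241.3
Dry total = 630.9 mol/min; y_O₂ (dry) = 36.81 / 630.9 = 0.05835.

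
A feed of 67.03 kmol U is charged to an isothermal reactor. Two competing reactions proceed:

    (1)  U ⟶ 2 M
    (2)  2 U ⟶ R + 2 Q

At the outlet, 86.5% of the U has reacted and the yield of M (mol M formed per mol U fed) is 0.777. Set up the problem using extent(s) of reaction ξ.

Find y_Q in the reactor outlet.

Yield of M: 2ξ₁ / 67.03 = 0.777 → ξ₁ = 26.04 kmol.
Conversion of U: 1ξ₁ + 2ξ₂ = 0.865 × 67.03 = 57.98 → ξ₂ = 15.97 kmol.
Outlet amounts (n = n₀ + Σ ν·ξ):
  U: 67.03 − 1(26.04) − 2(15.97) = 9.049
  M: 0 + 2(26.04) = 52.08
  R: 0 + 1(15.97) = 15.97
  Q: 0 + 2(15.97) = 31.94
Total out = 109 kmol; y_Q = 31.94 / 109 = 0.2929.

0.293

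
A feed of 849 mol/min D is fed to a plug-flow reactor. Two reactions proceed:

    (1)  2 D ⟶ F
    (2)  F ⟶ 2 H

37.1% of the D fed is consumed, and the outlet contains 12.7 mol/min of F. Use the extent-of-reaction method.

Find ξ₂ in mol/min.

Conversion of D: D consumed = 2ξ₁ = 0.371 × 849 → ξ₁ = 157.5 mol/min.
F balance: n_F = 0 + 1ξ₁ − 1ξ₂ = 12.7 → ξ₂ = (1·157.5 − 12.7)/1 = 144.8 mol/min.
Outlet amounts (n = n₀ + Σ ν·ξ):
  D: 849 − 2(157.5) = 534
  F: 0 + 1(157.5) − 1(144.8) = 12.7
  H: 0 + 2(144.8) = 289.6

ξ₂ = 145 mol/min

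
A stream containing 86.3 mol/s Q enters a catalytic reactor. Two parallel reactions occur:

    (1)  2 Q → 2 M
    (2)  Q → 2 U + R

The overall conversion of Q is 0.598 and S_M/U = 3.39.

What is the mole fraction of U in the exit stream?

0.133

Conversion of Q: Q consumed = 0.598 × 86.3 = 51.61 mol/s = 2ξ₁ + 1ξ₂.
Selectivity: 2ξ₁ / (2ξ₂) = 3.39 → ξ₁ = 3.39 ξ₂.
Substitute: (2·3.39 + 1) ξ₂ = 51.61 → ξ₂ = 6.633 mol/s, ξ₁ = 22.49 mol/s.
Outlet amounts (n = n₀ + Σ ν·ξ):
  Q: 86.3 − 2(22.49) − 1(6.633) = 34.69
  M: 0 + 2(22.49) = 44.97
  U: 0 + 2(6.633) = 13.27
  R: 0 + 1(6.633) = 6.633
Total out = 99.57 mol/s; y_U = 13.27 / 99.57 = 0.1332.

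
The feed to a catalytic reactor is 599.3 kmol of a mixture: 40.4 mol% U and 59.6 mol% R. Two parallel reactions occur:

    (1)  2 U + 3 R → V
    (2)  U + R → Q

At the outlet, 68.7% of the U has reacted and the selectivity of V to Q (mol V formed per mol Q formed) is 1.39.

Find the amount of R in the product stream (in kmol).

130 kmol

Conversion of U: U consumed = 0.687 × 242.1 = 166.3 kmol = 2ξ₁ + 1ξ₂.
Selectivity: 1ξ₁ / (1ξ₂) = 1.39 → ξ₁ = 1.39 ξ₂.
Substitute: (2·1.39 + 1) ξ₂ = 166.3 → ξ₂ = 44 kmol, ξ₁ = 61.17 kmol.
Outlet amounts (n = n₀ + Σ ν·ξ):
  U: 242.1 − 2(61.17) − 1(44) = 75.78
  R: 357.2 − 3(61.17) − 1(44) = 129.7
  V: 0 + 1(61.17) = 61.17
  Q: 0 + 1(44) = 44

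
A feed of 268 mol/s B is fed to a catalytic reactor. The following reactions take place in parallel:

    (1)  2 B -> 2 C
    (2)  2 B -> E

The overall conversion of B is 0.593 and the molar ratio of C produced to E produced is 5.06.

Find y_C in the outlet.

Conversion of B: B consumed = 0.593 × 268 = 158.9 mol/s = 2ξ₁ + 2ξ₂.
Selectivity: 2ξ₁ / (1ξ₂) = 5.06 → ξ₁ = 2.53 ξ₂.
Substitute: (2·2.53 + 2) ξ₂ = 158.9 → ξ₂ = 22.51 mol/s, ξ₁ = 56.95 mol/s.
Outlet amounts (n = n₀ + Σ ν·ξ):
  B: 268 − 2(56.95) − 2(22.51) = 109.1
  C: 0 + 2(56.95) = 113.9
  E: 0 + 1(22.51) = 22.51
Total out = 245.5 mol/s; y_C = 113.9 / 245.5 = 0.464.

0.464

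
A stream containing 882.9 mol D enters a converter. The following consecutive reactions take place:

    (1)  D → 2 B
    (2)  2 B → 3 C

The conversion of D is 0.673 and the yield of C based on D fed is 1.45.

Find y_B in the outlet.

0.176

Conversion of D: D consumed = 1ξ₁ = 0.673 × 882.9 → ξ₁ = 594.2 mol.
Yield of C: 3ξ₂ / 882.9 = 1.45 → ξ₂ = 426.7 mol.
Outlet amounts (n = n₀ + Σ ν·ξ):
  D: 882.9 − 1(594.2) = 288.7
  B: 0 + 2(594.2) − 2(426.7) = 334.9
  C: 0 + 3(426.7) = 1280
Total out = 1904 mol; y_B = 334.9 / 1904 = 0.1759.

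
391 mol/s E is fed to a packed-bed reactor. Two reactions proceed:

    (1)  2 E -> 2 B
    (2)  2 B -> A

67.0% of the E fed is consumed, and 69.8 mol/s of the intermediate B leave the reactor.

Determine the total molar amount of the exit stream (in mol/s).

Conversion of E: E consumed = 2ξ₁ = 0.67 × 391 → ξ₁ = 131 mol/s.
B balance: n_B = 0 + 2ξ₁ − 2ξ₂ = 69.8 → ξ₂ = (2·131 − 69.8)/2 = 96.09 mol/s.
Outlet amounts (n = n₀ + Σ ν·ξ):
  E: 391 − 2(131) = 129
  B: 0 + 2(131) − 2(96.09) = 69.8
  A: 0 + 1(96.09) = 96.09
Total out = 129 + 69.8 + 96.09 = 294.9 mol/s.

295 mol/s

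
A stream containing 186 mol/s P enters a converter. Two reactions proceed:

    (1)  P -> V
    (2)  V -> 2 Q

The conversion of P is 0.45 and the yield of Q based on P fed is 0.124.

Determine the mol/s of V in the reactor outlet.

72.2 mol/s

Conversion of P: P consumed = 1ξ₁ = 0.45 × 186 → ξ₁ = 83.7 mol/s.
Yield of Q: 2ξ₂ / 186 = 0.124 → ξ₂ = 11.53 mol/s.
Outlet amounts (n = n₀ + Σ ν·ξ):
  P: 186 − 1(83.7) = 102.3
  V: 0 + 1(83.7) − 1(11.53) = 72.17
  Q: 0 + 2(11.53) = 23.06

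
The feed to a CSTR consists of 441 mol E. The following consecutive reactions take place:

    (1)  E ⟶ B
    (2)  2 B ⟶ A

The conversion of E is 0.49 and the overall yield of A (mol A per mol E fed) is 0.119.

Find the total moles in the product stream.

Conversion of E: E consumed = 1ξ₁ = 0.49 × 441 → ξ₁ = 216.1 mol.
Yield of A: 1ξ₂ / 441 = 0.119 → ξ₂ = 52.48 mol.
Outlet amounts (n = n₀ + Σ ν·ξ):
  E: 441 − 1(216.1) = 224.9
  B: 0 + 1(216.1) − 2(52.48) = 111.1
  A: 0 + 1(52.48) = 52.48
Total out = 224.9 + 111.1 + 52.48 = 388.5 mol.

389 mol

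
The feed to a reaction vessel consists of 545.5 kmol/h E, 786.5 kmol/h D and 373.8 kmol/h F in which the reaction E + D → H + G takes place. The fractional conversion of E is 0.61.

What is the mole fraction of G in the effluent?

0.195

E reacted = 0.61 × 545.5 = 332.8 kmol/h; ν_E = −1, so ξ = 332.8/1 = 332.8 kmol/h.
Outlet amounts (n = n₀ + ν ξ):
  E: 545.5 − 1(332.8) = 212.7
  D: 786.5 − 1(332.8) = 453.7
  H: 0 + 1(332.8) = 332.8
  G: 0 + 1(332.8) = 332.8
  F: 373.8 (inert)
Total out = 1706 kmol/h; y_G = 332.8 / 1706 = 0.1951.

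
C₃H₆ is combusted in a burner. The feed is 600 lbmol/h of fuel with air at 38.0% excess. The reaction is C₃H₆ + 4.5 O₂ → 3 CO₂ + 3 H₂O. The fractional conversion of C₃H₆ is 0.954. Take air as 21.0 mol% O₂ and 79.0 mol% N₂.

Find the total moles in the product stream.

Stoichiometric O₂ = 4.5 × 600 = 2700 lbmol/h; O₂ fed = 2700 × 1.380 = 3726 lbmol/h.
N₂ fed = 3726 × 79/21 = 14020 lbmol/h.
Fuel reacted = 0.954 × 600 → ξ = 572.4 lbmol/h.
Outlet (n = n₀ + ν ξ):
  C₃H₆: 600 − 1(572.4) = 27.6
  O₂: 3726 − 4.5(572.4) = 1150
  N₂: 14020 (inert)
  CO₂: 0 + 3(572.4) = 1717
  H₂O: 0 + 3(572.4) = 1717
Total out = 27.6 + 1150 + 14020 + 1717 + 1717 = 18630 lbmol/h.

18600 lbmol/h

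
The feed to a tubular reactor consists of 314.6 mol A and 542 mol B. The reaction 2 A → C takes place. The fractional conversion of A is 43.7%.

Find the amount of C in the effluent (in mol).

68.7 mol

A reacted = 0.437 × 314.6 = 137.5 mol; ν_A = −2, so ξ = 137.5/2 = 68.74 mol.
Outlet amounts (n = n₀ + ν ξ):
  A: 314.6 − 2(68.74) = 177.1
  C: 0 + 1(68.74) = 68.74
  B: 542 (inert)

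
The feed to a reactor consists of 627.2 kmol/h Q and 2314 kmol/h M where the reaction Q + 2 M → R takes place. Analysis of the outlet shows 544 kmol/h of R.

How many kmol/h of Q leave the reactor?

For R: n = n₀ + 1ξ → 544 = 0 + 1ξ, giving ξ = 544 kmol/h.
Outlet amounts (n = n₀ + ν ξ):
  Q: 627.2 − 1(544) = 83.2
  M: 2314 − 2(544) = 1226
  R: 0 + 1(544) = 544

83.2 kmol/h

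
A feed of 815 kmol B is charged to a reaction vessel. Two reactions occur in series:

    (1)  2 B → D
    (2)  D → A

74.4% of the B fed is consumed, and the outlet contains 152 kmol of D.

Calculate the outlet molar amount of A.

151 kmol

Conversion of B: B consumed = 2ξ₁ = 0.744 × 815 → ξ₁ = 303.2 kmol.
D balance: n_D = 0 + 1ξ₁ − 1ξ₂ = 152 → ξ₂ = (1·303.2 − 152)/1 = 151.2 kmol.
Outlet amounts (n = n₀ + Σ ν·ξ):
  B: 815 − 2(303.2) = 208.6
  D: 0 + 1(303.2) − 1(151.2) = 152
  A: 0 + 1(151.2) = 151.2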